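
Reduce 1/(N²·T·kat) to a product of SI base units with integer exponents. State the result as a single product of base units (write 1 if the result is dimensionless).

kg⁻³·m⁻²·s⁷·A·mol⁻¹

N = kg·m/s² = kg·m·s⁻² (force = mass × acceleration).
So N⁻² = kg⁻²·m⁻²·s⁴.
T = Wb/m² (flux density = flux per area),
    = kg·s⁻²·A⁻¹.
So T⁻¹ = kg⁻¹·s²·A.
kat = mol/s = s⁻¹·mol (catalytic activity).
So kat⁻¹ = s·mol⁻¹.
Combining: N⁻²·T⁻¹·kat⁻¹ = (kg⁻²·m⁻²·s⁴) · (kg⁻¹·s²·A) · (s·mol⁻¹) = kg⁻³·m⁻²·s⁷·A·mol⁻¹.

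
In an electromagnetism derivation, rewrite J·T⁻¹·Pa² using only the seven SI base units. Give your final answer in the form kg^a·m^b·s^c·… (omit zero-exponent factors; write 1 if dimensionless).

J = N·m (work = force × distance),
    = kg·m²·s⁻².
T = Wb/m² (flux density = flux per area),
    = kg·s⁻²·A⁻¹.
So T⁻¹ = kg⁻¹·s²·A.
Pa = N/m² (pressure = force per area),
    = kg·m⁻¹·s⁻².
So Pa² = kg²·m⁻²·s⁻⁴.
Combining: J·T⁻¹·Pa² = (kg·m²·s⁻²) · (kg⁻¹·s²·A) · (kg²·m⁻²·s⁻⁴) = kg²·s⁻⁴·A.

kg²·s⁻⁴·A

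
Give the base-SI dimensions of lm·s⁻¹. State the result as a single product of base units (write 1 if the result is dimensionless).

lm = cd·sr = cd (luminous flux; sr is dimensionless).
Combining: lm·s⁻¹ = cd · s⁻¹ = s⁻¹·cd.

s⁻¹·cd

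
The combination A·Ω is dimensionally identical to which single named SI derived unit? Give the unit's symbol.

V

Ω = kg·m²·s⁻³·A⁻².
Combining: A·Ω = A · (kg·m²·s⁻³·A⁻²) = kg·m²·s⁻³·A⁻¹.
kg·m²·s⁻³·A⁻¹ is the base-SI form of the volt.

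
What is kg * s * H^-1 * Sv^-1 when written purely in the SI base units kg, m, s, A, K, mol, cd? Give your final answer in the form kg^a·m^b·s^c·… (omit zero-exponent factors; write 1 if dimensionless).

m⁻⁴·s⁵·A²

H = kg·m²·s⁻²·A⁻².
So H⁻¹ = kg⁻¹·m⁻²·s²·A².
Sv = m²·s⁻².
So Sv⁻¹ = m⁻²·s².
Combining: kg·s·H⁻¹·Sv⁻¹ = kg · s · (kg⁻¹·m⁻²·s²·A²) · (m⁻²·s²) = m⁻⁴·s⁵·A².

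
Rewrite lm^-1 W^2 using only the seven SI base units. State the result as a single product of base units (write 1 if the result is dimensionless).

kg²·m⁴·s⁻⁶·cd⁻¹

lm = cd·sr = cd (luminous flux; sr is dimensionless).
So lm⁻¹ = cd⁻¹.
W = J/s (power = energy per time),
    = kg·m²·s⁻³.
So W² = kg²·m⁴·s⁻⁶.
Combining: lm⁻¹·W² = cd⁻¹ · (kg²·m⁴·s⁻⁶) = kg²·m⁴·s⁻⁶·cd⁻¹.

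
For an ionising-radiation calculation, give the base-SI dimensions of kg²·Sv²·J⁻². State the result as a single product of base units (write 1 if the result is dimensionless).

1

Sv = J/kg (equivalent dose = energy per mass),
    = m²·s⁻².
So Sv² = m⁴·s⁻⁴.
J = N·m (work = force × distance),
    = kg·m²·s⁻².
So J⁻² = kg⁻²·m⁻⁴·s⁴.
Combining: kg²·Sv²·J⁻² = kg² · (m⁴·s⁻⁴) · (kg⁻²·m⁻⁴·s⁴) = 1.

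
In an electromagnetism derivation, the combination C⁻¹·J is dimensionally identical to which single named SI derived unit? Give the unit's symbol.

C = s·A.
So C⁻¹ = s⁻¹·A⁻¹.
J = kg·m²·s⁻².
Combining: C⁻¹·J = (s⁻¹·A⁻¹) · (kg·m²·s⁻²) = kg·m²·s⁻³·A⁻¹.
kg·m²·s⁻³·A⁻¹ is the base-SI form of the volt.

V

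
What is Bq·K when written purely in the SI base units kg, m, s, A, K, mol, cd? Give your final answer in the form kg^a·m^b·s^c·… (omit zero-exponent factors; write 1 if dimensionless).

Bq = 1/s = s⁻¹ (activity is decays per second).
Combining: Bq·K = s⁻¹ · K = s⁻¹·K.

s⁻¹·K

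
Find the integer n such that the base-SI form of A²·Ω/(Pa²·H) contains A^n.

2

Ω = kg·m²·s⁻³·A⁻².
Pa = kg·m⁻¹·s⁻².
So Pa⁻² = kg⁻²·m²·s⁴.
H = kg·m²·s⁻²·A⁻².
So H⁻¹ = kg⁻¹·m⁻²·s²·A².
Combining: A²·Ω·Pa⁻²·H⁻¹ = A² · (kg·m²·s⁻³·A⁻²) · (kg⁻²·m²·s⁴) · (kg⁻¹·m⁻²·s²·A²) = kg⁻²·m²·s³·A².
The exponent of A is 2.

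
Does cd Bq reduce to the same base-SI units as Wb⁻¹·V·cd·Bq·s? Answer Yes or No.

Left side:
  Bq = 1/s = s⁻¹ (activity is decays per second).
  Combining: cd·Bq = cd · s⁻¹ = s⁻¹·cd.
Right side:
  Wb = V·s (flux: a volt is a weber per second),
      = kg·m²·s⁻²·A⁻¹.
  So Wb⁻¹ = kg⁻¹·m⁻²·s²·A.
  V = W/A (potential = power per current),
      = kg·m²·s⁻³·A⁻¹.
  Bq = 1/s = s⁻¹ (activity is decays per second).
  Combining: Wb⁻¹·V·cd·Bq·s = (kg⁻¹·m⁻²·s²·A) · (kg·m²·s⁻³·A⁻¹) · cd · s⁻¹ · s = s⁻¹·cd.
Both reduce to s⁻¹·cd.

Yes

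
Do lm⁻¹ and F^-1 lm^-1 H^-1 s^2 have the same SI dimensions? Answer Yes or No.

Left side:
  lm = cd.
  So lm⁻¹ = cd⁻¹.
Right side:
  F = kg⁻¹·m⁻²·s⁴·A².
  So F⁻¹ = kg·m²·s⁻⁴·A⁻².
  lm = cd.
  So lm⁻¹ = cd⁻¹.
  H = kg·m²·s⁻²·A⁻².
  So H⁻¹ = kg⁻¹·m⁻²·s²·A².
  Combining: F⁻¹·lm⁻¹·H⁻¹·s² = (kg·m²·s⁻⁴·A⁻²) · cd⁻¹ · (kg⁻¹·m⁻²·s²·A²) · s² = cd⁻¹.
Both reduce to cd⁻¹.

Yes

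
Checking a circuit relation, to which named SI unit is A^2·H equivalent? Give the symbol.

H = kg·m²·s⁻²·A⁻².
Combining: A²·H = A² · (kg·m²·s⁻²·A⁻²) = kg·m²·s⁻².
kg·m²·s⁻² is the base-SI form of the joule.

J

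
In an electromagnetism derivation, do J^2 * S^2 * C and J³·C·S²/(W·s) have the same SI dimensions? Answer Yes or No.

Left side:
  J = kg·m²·s⁻².
  So J² = kg²·m⁴·s⁻⁴.
  S = kg⁻¹·m⁻²·s³·A².
  So S² = kg⁻²·m⁻⁴·s⁶·A⁴.
  C = s·A.
  Combining: J²·S²·C = (kg²·m⁴·s⁻⁴) · (kg⁻²·m⁻⁴·s⁶·A⁴) · (s·A) = s³·A⁵.
Right side:
  J = N·m (work = force × distance),
      = kg·m²·s⁻².
  So J³ = kg³·m⁶·s⁻⁶.
  W = J/s (power = energy per time),
      = kg·m²·s⁻³.
  So W⁻¹ = kg⁻¹·m⁻²·s³.
  C = A·s = s·A (charge = current × time).
  S = 1/Ω (conductance is reciprocal resistance),
      = kg⁻¹·m⁻²·s³·A².
  So S² = kg⁻²·m⁻⁴·s⁶·A⁴.
  Combining: J³·W⁻¹·C·s⁻¹·S² = (kg³·m⁶·s⁻⁶) · (kg⁻¹·m⁻²·s³) · (s·A) · s⁻¹ · (kg⁻²·m⁻⁴·s⁶·A⁴) = s³·A⁵.
Both reduce to s³·A⁵.

Yes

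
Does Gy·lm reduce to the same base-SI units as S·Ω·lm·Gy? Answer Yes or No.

Yes

Left side:
  Gy = m²·s⁻².
  lm = cd.
  Combining: Gy·lm = (m²·s⁻²) · cd = m²·s⁻²·cd.
Right side:
  S = kg⁻¹·m⁻²·s³·A².
  Ω = kg·m²·s⁻³·A⁻².
  lm = cd.
  Gy = m²·s⁻².
  Combining: S·Ω·lm·Gy = (kg⁻¹·m⁻²·s³·A²) · (kg·m²·s⁻³·A⁻²) · cd · (m²·s⁻²) = m²·s⁻²·cd.
Both reduce to m²·s⁻²·cd.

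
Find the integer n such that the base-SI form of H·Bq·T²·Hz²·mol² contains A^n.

-4

H = kg·m²·s⁻²·A⁻².
Bq = s⁻¹.
T = kg·s⁻²·A⁻¹.
So T² = kg²·s⁻⁴·A⁻².
Hz = s⁻¹.
So Hz² = s⁻².
Combining: H·Bq·T²·Hz²·mol² = (kg·m²·s⁻²·A⁻²) · s⁻¹ · (kg²·s⁻⁴·A⁻²) · s⁻² · mol² = kg³·m²·s⁻⁹·A⁻⁴·mol².
The exponent of A is -4.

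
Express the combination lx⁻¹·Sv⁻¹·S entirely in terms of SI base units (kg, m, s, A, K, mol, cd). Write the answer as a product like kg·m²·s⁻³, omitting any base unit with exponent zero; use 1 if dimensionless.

lx = m⁻²·cd.
So lx⁻¹ = m²·cd⁻¹.
Sv = m²·s⁻².
So Sv⁻¹ = m⁻²·s².
S = kg⁻¹·m⁻²·s³·A².
Combining: lx⁻¹·Sv⁻¹·S = (m²·cd⁻¹) · (m⁻²·s²) · (kg⁻¹·m⁻²·s³·A²) = kg⁻¹·m⁻²·s⁵·A²·cd⁻¹.

kg⁻¹·m⁻²·s⁵·A²·cd⁻¹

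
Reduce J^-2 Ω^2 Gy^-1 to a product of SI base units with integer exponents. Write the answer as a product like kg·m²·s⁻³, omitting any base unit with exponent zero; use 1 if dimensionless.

m⁻²·A⁻⁴

J = N·m (work = force × distance),
    = kg·m²·s⁻².
So J⁻² = kg⁻²·m⁻⁴·s⁴.
Ω = V/A (resistance = voltage per current),
    = kg·m²·s⁻³·A⁻².
So Ω² = kg²·m⁴·s⁻⁶·A⁻⁴.
Gy = J/kg (absorbed dose = energy per mass),
    = m²·s⁻².
So Gy⁻¹ = m⁻²·s².
Combining: J⁻²·Ω²·Gy⁻¹ = (kg⁻²·m⁻⁴·s⁴) · (kg²·m⁴·s⁻⁶·A⁻⁴) · (m⁻²·s²) = m⁻²·A⁻⁴.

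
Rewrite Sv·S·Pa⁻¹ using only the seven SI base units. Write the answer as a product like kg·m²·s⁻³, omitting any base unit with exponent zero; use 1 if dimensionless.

Sv = J/kg (equivalent dose = energy per mass),
    = m²·s⁻².
S = 1/Ω (conductance is reciprocal resistance),
    = kg⁻¹·m⁻²·s³·A².
Pa = N/m² (pressure = force per area),
    = kg·m⁻¹·s⁻².
So Pa⁻¹ = kg⁻¹·m·s².
Combining: Sv·S·Pa⁻¹ = (m²·s⁻²) · (kg⁻¹·m⁻²·s³·A²) · (kg⁻¹·m·s²) = kg⁻²·m·s³·A².

kg⁻²·m·s³·A²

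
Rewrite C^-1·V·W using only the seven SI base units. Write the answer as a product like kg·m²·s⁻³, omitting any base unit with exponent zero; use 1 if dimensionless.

C = A·s = s·A (charge = current × time).
So C⁻¹ = s⁻¹·A⁻¹.
V = W/A (potential = power per current),
    = kg·m²·s⁻³·A⁻¹.
W = J/s (power = energy per time),
    = kg·m²·s⁻³.
Combining: C⁻¹·V·W = (s⁻¹·A⁻¹) · (kg·m²·s⁻³·A⁻¹) · (kg·m²·s⁻³) = kg²·m⁴·s⁻⁷·A⁻².

kg²·m⁴·s⁻⁷·A⁻²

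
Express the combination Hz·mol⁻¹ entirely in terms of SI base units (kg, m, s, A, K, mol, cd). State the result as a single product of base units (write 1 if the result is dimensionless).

Hz = s⁻¹.
Combining: Hz·mol⁻¹ = s⁻¹ · mol⁻¹ = s⁻¹·mol⁻¹.

s⁻¹·mol⁻¹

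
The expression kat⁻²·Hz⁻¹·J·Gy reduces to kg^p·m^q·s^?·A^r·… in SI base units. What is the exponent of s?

-1

kat = mol/s = s⁻¹·mol (catalytic activity).
So kat⁻² = s²·mol⁻².
Hz = 1/s = s⁻¹ (frequency is cycles per second).
So Hz⁻¹ = s.
J = N·m (work = force × distance),
    = kg·m²·s⁻².
Gy = J/kg (absorbed dose = energy per mass),
    = m²·s⁻².
Combining: kat⁻²·Hz⁻¹·J·Gy = (s²·mol⁻²) · s · (kg·m²·s⁻²) · (m²·s⁻²) = kg·m⁴·s⁻¹·mol⁻².
The exponent of s is -1.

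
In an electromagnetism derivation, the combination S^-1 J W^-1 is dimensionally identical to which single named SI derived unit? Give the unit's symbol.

H

S = 1/Ω (conductance is reciprocal resistance),
    = kg⁻¹·m⁻²·s³·A².
So S⁻¹ = kg·m²·s⁻³·A⁻².
J = N·m (work = force × distance),
    = kg·m²·s⁻².
W = J/s (power = energy per time),
    = kg·m²·s⁻³.
So W⁻¹ = kg⁻¹·m⁻²·s³.
Combining: S⁻¹·J·W⁻¹ = (kg·m²·s⁻³·A⁻²) · (kg·m²·s⁻²) · (kg⁻¹·m⁻²·s³) = kg·m²·s⁻²·A⁻².
kg·m²·s⁻²·A⁻² is the base-SI form of the henry.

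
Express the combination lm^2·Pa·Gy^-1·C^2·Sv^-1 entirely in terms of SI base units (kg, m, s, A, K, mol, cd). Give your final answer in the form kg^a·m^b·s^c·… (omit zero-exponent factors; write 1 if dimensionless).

kg·m⁻⁵·s⁴·A²·cd²

lm = cd·sr = cd (luminous flux; sr is dimensionless).
So lm² = cd².
Pa = N/m² (pressure = force per area),
    = kg·m⁻¹·s⁻².
Gy = J/kg (absorbed dose = energy per mass),
    = m²·s⁻².
So Gy⁻¹ = m⁻²·s².
C = A·s = s·A (charge = current × time).
So C² = s²·A².
Sv = J/kg (equivalent dose = energy per mass),
    = m²·s⁻².
So Sv⁻¹ = m⁻²·s².
Combining: lm²·Pa·Gy⁻¹·C²·Sv⁻¹ = cd² · (kg·m⁻¹·s⁻²) · (m⁻²·s²) · (s²·A²) · (m⁻²·s²) = kg·m⁻⁵·s⁴·A²·cd².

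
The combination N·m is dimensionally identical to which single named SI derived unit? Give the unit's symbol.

N = kg·m/s² = kg·m·s⁻² (force = mass × acceleration).
Combining: N·m = (kg·m·s⁻²) · m = kg·m²·s⁻².
kg·m²·s⁻² is the base-SI form of the joule.

J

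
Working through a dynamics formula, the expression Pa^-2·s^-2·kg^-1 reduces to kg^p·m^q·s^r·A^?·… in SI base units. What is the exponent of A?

0

Pa = N/m² (pressure = force per area),
    = kg·m⁻¹·s⁻².
So Pa⁻² = kg⁻²·m²·s⁴.
Combining: Pa⁻²·s⁻²·kg⁻¹ = (kg⁻²·m²·s⁴) · s⁻² · kg⁻¹ = kg⁻³·m²·s².
The exponent of A is 0.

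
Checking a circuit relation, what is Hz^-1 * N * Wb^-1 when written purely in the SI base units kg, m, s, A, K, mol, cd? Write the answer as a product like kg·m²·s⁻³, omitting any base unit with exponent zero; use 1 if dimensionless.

Hz = s⁻¹.
So Hz⁻¹ = s.
N = kg·m·s⁻².
Wb = kg·m²·s⁻²·A⁻¹.
So Wb⁻¹ = kg⁻¹·m⁻²·s²·A.
Combining: Hz⁻¹·N·Wb⁻¹ = s · (kg·m·s⁻²) · (kg⁻¹·m⁻²·s²·A) = m⁻¹·s·A.

m⁻¹·s·A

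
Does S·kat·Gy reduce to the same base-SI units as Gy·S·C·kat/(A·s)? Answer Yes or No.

Left side:
  S = 1/Ω (conductance is reciprocal resistance),
      = kg⁻¹·m⁻²·s³·A².
  kat = mol/s = s⁻¹·mol (catalytic activity).
  Gy = J/kg (absorbed dose = energy per mass),
      = m²·s⁻².
  Combining: S·kat·Gy = (kg⁻¹·m⁻²·s³·A²) · (s⁻¹·mol) · (m²·s⁻²) = kg⁻¹·A²·mol.
Right side:
  Gy = J/kg (absorbed dose = energy per mass),
      = m²·s⁻².
  S = 1/Ω (conductance is reciprocal resistance),
      = kg⁻¹·m⁻²·s³·A².
  C = A·s = s·A (charge = current × time).
  kat = mol/s = s⁻¹·mol (catalytic activity).
  Combining: A⁻¹·Gy·s⁻¹·S·C·kat = A⁻¹ · (m²·s⁻²) · s⁻¹ · (kg⁻¹·m⁻²·s³·A²) · (s·A) · (s⁻¹·mol) = kg⁻¹·A²·mol.
Both reduce to kg⁻¹·A²·mol.

Yes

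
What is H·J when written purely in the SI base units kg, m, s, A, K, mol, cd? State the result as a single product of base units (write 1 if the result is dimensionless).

kg²·m⁴·s⁻⁴·A⁻²

H = kg·m²·s⁻²·A⁻².
J = kg·m²·s⁻².
Combining: H·J = (kg·m²·s⁻²·A⁻²) · (kg·m²·s⁻²) = kg²·m⁴·s⁻⁴·A⁻².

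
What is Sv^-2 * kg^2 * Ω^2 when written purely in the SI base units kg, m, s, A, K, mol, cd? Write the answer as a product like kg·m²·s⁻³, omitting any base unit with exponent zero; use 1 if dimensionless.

kg⁴·s⁻²·A⁻⁴

Sv = J/kg (equivalent dose = energy per mass),
    = m²·s⁻².
So Sv⁻² = m⁻⁴·s⁴.
Ω = V/A (resistance = voltage per current),
    = kg·m²·s⁻³·A⁻².
So Ω² = kg²·m⁴·s⁻⁶·A⁻⁴.
Combining: Sv⁻²·kg²·Ω² = (m⁻⁴·s⁴) · kg² · (kg²·m⁴·s⁻⁶·A⁻⁴) = kg⁴·s⁻²·A⁻⁴.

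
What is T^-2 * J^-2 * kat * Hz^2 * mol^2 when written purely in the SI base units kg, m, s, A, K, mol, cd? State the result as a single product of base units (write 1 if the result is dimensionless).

kg⁻⁴·m⁻⁴·s⁵·A²·mol³

T = Wb/m² (flux density = flux per area),
    = kg·s⁻²·A⁻¹.
So T⁻² = kg⁻²·s⁴·A².
J = N·m (work = force × distance),
    = kg·m²·s⁻².
So J⁻² = kg⁻²·m⁻⁴·s⁴.
kat = mol/s = s⁻¹·mol (catalytic activity).
Hz = 1/s = s⁻¹ (frequency is cycles per second).
So Hz² = s⁻².
Combining: T⁻²·J⁻²·kat·Hz²·mol² = (kg⁻²·s⁴·A²) · (kg⁻²·m⁻⁴·s⁴) · (s⁻¹·mol) · s⁻² · mol² = kg⁻⁴·m⁻⁴·s⁵·A²·mol³.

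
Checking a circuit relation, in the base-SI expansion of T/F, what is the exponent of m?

F = kg⁻¹·m⁻²·s⁴·A².
So F⁻¹ = kg·m²·s⁻⁴·A⁻².
T = kg·s⁻²·A⁻¹.
Combining: F⁻¹·T = (kg·m²·s⁻⁴·A⁻²) · (kg·s⁻²·A⁻¹) = kg²·m²·s⁻⁶·A⁻³.
The exponent of m is 2.

2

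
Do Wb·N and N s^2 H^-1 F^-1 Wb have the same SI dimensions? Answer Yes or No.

Yes

Left side:
  Wb = kg·m²·s⁻²·A⁻¹.
  N = kg·m·s⁻².
  Combining: Wb·N = (kg·m²·s⁻²·A⁻¹) · (kg·m·s⁻²) = kg²·m³·s⁻⁴·A⁻¹.
Right side:
  N = kg·m/s² = kg·m·s⁻² (force = mass × acceleration).
  H = Wb/A (inductance = flux per current),
      = kg·m²·s⁻²·A⁻².
  So H⁻¹ = kg⁻¹·m⁻²·s²·A².
  F = C/V (capacitance = charge per voltage),
      = A·s/(kg·m²·s⁻³·A⁻¹) (substituting C and V),
      = kg⁻¹·m⁻²·s⁴·A².
  So F⁻¹ = kg·m²·s⁻⁴·A⁻².
  Wb = V·s (flux: a volt is a weber per second),
      = kg·m²·s⁻²·A⁻¹.
  Combining: N·s²·H⁻¹·F⁻¹·Wb = (kg·m·s⁻²) · s² · (kg⁻¹·m⁻²·s²·A²) · (kg·m²·s⁻⁴·A⁻²) · (kg·m²·s⁻²·A⁻¹) = kg²·m³·s⁻⁴·A⁻¹.
Both reduce to kg²·m³·s⁻⁴·A⁻¹.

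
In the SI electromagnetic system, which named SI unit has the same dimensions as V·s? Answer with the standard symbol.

V = kg·m²·s⁻³·A⁻¹.
Combining: V·s = (kg·m²·s⁻³·A⁻¹) · s = kg·m²·s⁻²·A⁻¹.
kg·m²·s⁻²·A⁻¹ is the base-SI form of the weber.

Wb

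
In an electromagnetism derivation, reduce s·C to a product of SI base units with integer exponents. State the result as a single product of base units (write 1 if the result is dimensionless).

s²·A

C = A·s = s·A (charge = current × time).
Combining: s·C = s · (s·A) = s²·A.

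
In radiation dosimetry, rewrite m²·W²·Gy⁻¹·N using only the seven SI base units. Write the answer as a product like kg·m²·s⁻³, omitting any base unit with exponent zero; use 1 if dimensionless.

W = kg·m²·s⁻³.
So W² = kg²·m⁴·s⁻⁶.
Gy = m²·s⁻².
So Gy⁻¹ = m⁻²·s².
N = kg·m·s⁻².
Combining: m²·W²·Gy⁻¹·N = m² · (kg²·m⁴·s⁻⁶) · (m⁻²·s²) · (kg·m·s⁻²) = kg³·m⁵·s⁻⁶.

kg³·m⁵·s⁻⁶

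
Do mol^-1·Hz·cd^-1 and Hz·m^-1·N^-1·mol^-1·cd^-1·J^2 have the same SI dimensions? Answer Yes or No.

No

Left side:
  Hz = 1/s = s⁻¹ (frequency is cycles per second).
  Combining: mol⁻¹·Hz·cd⁻¹ = mol⁻¹ · s⁻¹ · cd⁻¹ = s⁻¹·mol⁻¹·cd⁻¹.
Right side:
  Hz = s⁻¹.
  N = kg·m·s⁻².
  So N⁻¹ = kg⁻¹·m⁻¹·s².
  J = kg·m²·s⁻².
  So J² = kg²·m⁴·s⁻⁴.
  Combining: Hz·m⁻¹·N⁻¹·mol⁻¹·cd⁻¹·J² = s⁻¹ · m⁻¹ · (kg⁻¹·m⁻¹·s²) · mol⁻¹ · cd⁻¹ · (kg²·m⁴·s⁻⁴) = kg·m²·s⁻³·mol⁻¹·cd⁻¹.
Left is s⁻¹·mol⁻¹·cd⁻¹; right is kg·m²·s⁻³·mol⁻¹·cd⁻¹ — different.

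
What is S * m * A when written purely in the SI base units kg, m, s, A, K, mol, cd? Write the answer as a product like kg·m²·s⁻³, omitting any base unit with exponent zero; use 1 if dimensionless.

kg⁻¹·m⁻¹·s³·A³

S = kg⁻¹·m⁻²·s³·A².
Combining: S·m·A = (kg⁻¹·m⁻²·s³·A²) · m · A = kg⁻¹·m⁻¹·s³·A³.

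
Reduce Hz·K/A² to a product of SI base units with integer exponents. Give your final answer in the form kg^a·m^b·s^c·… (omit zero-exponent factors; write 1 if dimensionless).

s⁻¹·A⁻²·K

Hz = 1/s = s⁻¹ (frequency is cycles per second).
Combining: Hz·K·A⁻² = s⁻¹ · K · A⁻² = s⁻¹·A⁻²·K.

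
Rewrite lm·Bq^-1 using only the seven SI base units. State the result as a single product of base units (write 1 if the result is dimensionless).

lm = cd·sr = cd (luminous flux; sr is dimensionless).
Bq = 1/s = s⁻¹ (activity is decays per second).
So Bq⁻¹ = s.
Combining: lm·Bq⁻¹ = cd · s = s·cd.

s·cd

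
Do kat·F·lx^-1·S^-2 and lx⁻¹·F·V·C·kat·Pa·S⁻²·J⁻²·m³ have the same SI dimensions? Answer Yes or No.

Yes

Left side:
  kat = s⁻¹·mol.
  F = kg⁻¹·m⁻²·s⁴·A².
  lx = m⁻²·cd.
  So lx⁻¹ = m²·cd⁻¹.
  S = kg⁻¹·m⁻²·s³·A².
  So S⁻² = kg²·m⁴·s⁻⁶·A⁻⁴.
  Combining: kat·F·lx⁻¹·S⁻² = (s⁻¹·mol) · (kg⁻¹·m⁻²·s⁴·A²) · (m²·cd⁻¹) · (kg²·m⁴·s⁻⁶·A⁻⁴) = kg·m⁴·s⁻³·A⁻²·mol·cd⁻¹.
Right side:
  lx = lm/m² (illuminance = luminous flux per area),
      = m⁻²·cd.
  So lx⁻¹ = m²·cd⁻¹.
  F = C/V (capacitance = charge per voltage),
      = A·s/(kg·m²·s⁻³·A⁻¹) (substituting C and V),
      = kg⁻¹·m⁻²·s⁴·A².
  V = W/A (potential = power per current),
      = kg·m²·s⁻³·A⁻¹.
  C = A·s = s·A (charge = current × time).
  kat = mol/s = s⁻¹·mol (catalytic activity).
  Pa = N/m² (pressure = force per area),
      = kg·m⁻¹·s⁻².
  S = 1/Ω (conductance is reciprocal resistance),
      = kg⁻¹·m⁻²·s³·A².
  So S⁻² = kg²·m⁴·s⁻⁶·A⁻⁴.
  J = N·m (work = force × distance),
      = kg·m²·s⁻².
  So J⁻² = kg⁻²·m⁻⁴·s⁴.
  Combining: lx⁻¹·F·V·C·kat·Pa·S⁻²·J⁻²·m³ = (m²·cd⁻¹) · (kg⁻¹·m⁻²·s⁴·A²) · (kg·m²·s⁻³·A⁻¹) · (s·A) · (s⁻¹·mol) · (kg·m⁻¹·s⁻²) · (kg²·m⁴·s⁻⁶·A⁻⁴) · (kg⁻²·m⁻⁴·s⁴) · m³ = kg·m⁴·s⁻³·A⁻²·mol·cd⁻¹.
Both reduce to kg·m⁴·s⁻³·A⁻²·mol·cd⁻¹.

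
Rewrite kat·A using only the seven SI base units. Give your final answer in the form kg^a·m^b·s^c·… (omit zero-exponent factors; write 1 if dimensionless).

kat = s⁻¹·mol.
Combining: kat·A = (s⁻¹·mol) · A = s⁻¹·A·mol.

s⁻¹·A·mol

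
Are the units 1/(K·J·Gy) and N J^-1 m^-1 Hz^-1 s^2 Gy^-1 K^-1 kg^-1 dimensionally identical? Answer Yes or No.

No

Left side:
  J = kg·m²·s⁻².
  So J⁻¹ = kg⁻¹·m⁻²·s².
  Gy = m²·s⁻².
  So Gy⁻¹ = m⁻²·s².
  Combining: K⁻¹·J⁻¹·Gy⁻¹ = K⁻¹ · (kg⁻¹·m⁻²·s²) · (m⁻²·s²) = kg⁻¹·m⁻⁴·s⁴·K⁻¹.
Right side:
  N = kg·m/s² = kg·m·s⁻² (force = mass × acceleration).
  J = N·m (work = force × distance),
      = kg·m²·s⁻².
  So J⁻¹ = kg⁻¹·m⁻²·s².
  Hz = 1/s = s⁻¹ (frequency is cycles per second).
  So Hz⁻¹ = s.
  Gy = J/kg (absorbed dose = energy per mass),
      = m²·s⁻².
  So Gy⁻¹ = m⁻²·s².
  Combining: N·J⁻¹·m⁻¹·Hz⁻¹·s²·Gy⁻¹·K⁻¹·kg⁻¹ = (kg·m·s⁻²) · (kg⁻¹·m⁻²·s²) · m⁻¹ · s · s² · (m⁻²·s²) · K⁻¹ · kg⁻¹ = kg⁻¹·m⁻⁴·s⁵·K⁻¹.
Left is kg⁻¹·m⁻⁴·s⁴·K⁻¹; right is kg⁻¹·m⁻⁴·s⁵·K⁻¹ — different.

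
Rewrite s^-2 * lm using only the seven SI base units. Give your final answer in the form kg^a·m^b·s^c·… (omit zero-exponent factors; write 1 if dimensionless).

lm = cd.
Combining: s⁻²·lm = s⁻² · cd = s⁻²·cd.

s⁻²·cd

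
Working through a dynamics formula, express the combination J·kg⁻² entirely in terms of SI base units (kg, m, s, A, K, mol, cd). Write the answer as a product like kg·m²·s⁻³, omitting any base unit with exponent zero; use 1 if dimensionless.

kg⁻¹·m²·s⁻²

J = kg·m²·s⁻².
Combining: J·kg⁻² = (kg·m²·s⁻²) · kg⁻² = kg⁻¹·m²·s⁻².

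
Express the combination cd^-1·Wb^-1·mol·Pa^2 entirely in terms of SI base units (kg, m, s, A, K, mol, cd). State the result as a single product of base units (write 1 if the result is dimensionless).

kg·m⁻⁴·s⁻²·A·mol·cd⁻¹

Wb = V·s (flux: a volt is a weber per second),
    = kg·m²·s⁻²·A⁻¹.
So Wb⁻¹ = kg⁻¹·m⁻²·s²·A.
Pa = N/m² (pressure = force per area),
    = kg·m⁻¹·s⁻².
So Pa² = kg²·m⁻²·s⁻⁴.
Combining: cd⁻¹·Wb⁻¹·mol·Pa² = cd⁻¹ · (kg⁻¹·m⁻²·s²·A) · mol · (kg²·m⁻²·s⁻⁴) = kg·m⁻⁴·s⁻²·A·mol·cd⁻¹.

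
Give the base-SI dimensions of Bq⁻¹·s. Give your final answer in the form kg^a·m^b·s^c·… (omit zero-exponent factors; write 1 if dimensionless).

Bq = 1/s = s⁻¹ (activity is decays per second).
So Bq⁻¹ = s.
Combining: Bq⁻¹·s = s · s = s².

s²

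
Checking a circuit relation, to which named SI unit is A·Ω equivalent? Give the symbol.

V

Ω = kg·m²·s⁻³·A⁻².
Combining: A·Ω = A · (kg·m²·s⁻³·A⁻²) = kg·m²·s⁻³·A⁻¹.
kg·m²·s⁻³·A⁻¹ is the base-SI form of the volt.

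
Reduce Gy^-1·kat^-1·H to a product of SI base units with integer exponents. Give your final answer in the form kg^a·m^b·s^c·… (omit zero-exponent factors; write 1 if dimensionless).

kg·s·A⁻²·mol⁻¹

Gy = J/kg (absorbed dose = energy per mass),
    = m²·s⁻².
So Gy⁻¹ = m⁻²·s².
kat = mol/s = s⁻¹·mol (catalytic activity).
So kat⁻¹ = s·mol⁻¹.
H = Wb/A (inductance = flux per current),
    = kg·m²·s⁻²·A⁻².
Combining: Gy⁻¹·kat⁻¹·H = (m⁻²·s²) · (s·mol⁻¹) · (kg·m²·s⁻²·A⁻²) = kg·s·A⁻²·mol⁻¹.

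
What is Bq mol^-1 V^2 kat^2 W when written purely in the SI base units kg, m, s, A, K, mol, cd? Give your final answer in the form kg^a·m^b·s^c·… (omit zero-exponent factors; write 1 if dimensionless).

Bq = s⁻¹.
V = kg·m²·s⁻³·A⁻¹.
So V² = kg²·m⁴·s⁻⁶·A⁻².
kat = s⁻¹·mol.
So kat² = s⁻²·mol².
W = kg·m²·s⁻³.
Combining: Bq·mol⁻¹·V²·kat²·W = s⁻¹ · mol⁻¹ · (kg²·m⁴·s⁻⁶·A⁻²) · (s⁻²·mol²) · (kg·m²·s⁻³) = kg³·m⁶·s⁻¹²·A⁻²·mol.

kg³·m⁶·s⁻¹²·A⁻²·mol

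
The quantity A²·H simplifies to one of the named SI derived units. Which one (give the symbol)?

H = Wb/A (inductance = flux per current),
    = kg·m²·s⁻²·A⁻².
Combining: A²·H = A² · (kg·m²·s⁻²·A⁻²) = kg·m²·s⁻².
kg·m²·s⁻² is the base-SI form of the joule.

J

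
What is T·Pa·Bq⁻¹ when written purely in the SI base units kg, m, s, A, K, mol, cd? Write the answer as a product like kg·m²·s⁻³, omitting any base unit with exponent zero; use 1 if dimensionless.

kg²·m⁻¹·s⁻³·A⁻¹

T = kg·s⁻²·A⁻¹.
Pa = kg·m⁻¹·s⁻².
Bq = s⁻¹.
So Bq⁻¹ = s.
Combining: T·Pa·Bq⁻¹ = (kg·s⁻²·A⁻¹) · (kg·m⁻¹·s⁻²) · s = kg²·m⁻¹·s⁻³·A⁻¹.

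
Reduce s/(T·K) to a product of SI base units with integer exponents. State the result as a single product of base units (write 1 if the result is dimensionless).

kg⁻¹·s³·A·K⁻¹

T = Wb/m² (flux density = flux per area),
    = kg·s⁻²·A⁻¹.
So T⁻¹ = kg⁻¹·s²·A.
Combining: T⁻¹·K⁻¹·s = (kg⁻¹·s²·A) · K⁻¹ · s = kg⁻¹·s³·A·K⁻¹.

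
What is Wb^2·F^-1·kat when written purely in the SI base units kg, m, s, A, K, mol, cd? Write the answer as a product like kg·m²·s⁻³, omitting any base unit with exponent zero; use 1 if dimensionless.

kg³·m⁶·s⁻⁹·A⁻⁴·mol

Wb = V·s (flux: a volt is a weber per second),
    = kg·m²·s⁻²·A⁻¹.
So Wb² = kg²·m⁴·s⁻⁴·A⁻².
F = C/V (capacitance = charge per voltage),
    = A·s/(kg·m²·s⁻³·A⁻¹) (substituting C and V),
    = kg⁻¹·m⁻²·s⁴·A².
So F⁻¹ = kg·m²·s⁻⁴·A⁻².
kat = mol/s = s⁻¹·mol (catalytic activity).
Combining: Wb²·F⁻¹·kat = (kg²·m⁴·s⁻⁴·A⁻²) · (kg·m²·s⁻⁴·A⁻²) · (s⁻¹·mol) = kg³·m⁶·s⁻⁹·A⁻⁴·mol.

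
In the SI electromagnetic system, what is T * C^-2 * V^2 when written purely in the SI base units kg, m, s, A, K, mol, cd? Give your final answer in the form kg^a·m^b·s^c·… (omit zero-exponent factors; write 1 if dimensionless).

kg³·m⁴·s⁻¹⁰·A⁻⁵

T = kg·s⁻²·A⁻¹.
C = s·A.
So C⁻² = s⁻²·A⁻².
V = kg·m²·s⁻³·A⁻¹.
So V² = kg²·m⁴·s⁻⁶·A⁻².
Combining: T·C⁻²·V² = (kg·s⁻²·A⁻¹) · (s⁻²·A⁻²) · (kg²·m⁴·s⁻⁶·A⁻²) = kg³·m⁴·s⁻¹⁰·A⁻⁵.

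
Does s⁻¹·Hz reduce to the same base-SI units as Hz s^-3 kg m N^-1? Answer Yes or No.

Yes

Left side:
  Hz = 1/s = s⁻¹ (frequency is cycles per second).
  Combining: s⁻¹·Hz = s⁻¹ · s⁻¹ = s⁻².
Right side:
  Hz = s⁻¹.
  N = kg·m·s⁻².
  So N⁻¹ = kg⁻¹·m⁻¹·s².
  Combining: Hz·s⁻³·kg·m·N⁻¹ = s⁻¹ · s⁻³ · kg · m · (kg⁻¹·m⁻¹·s²) = s⁻².
Both reduce to s⁻².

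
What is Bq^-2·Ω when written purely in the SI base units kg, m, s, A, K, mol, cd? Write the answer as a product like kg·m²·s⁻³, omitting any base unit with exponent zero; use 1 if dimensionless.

kg·m²·s⁻¹·A⁻²

Bq = 1/s = s⁻¹ (activity is decays per second).
So Bq⁻² = s².
Ω = V/A (resistance = voltage per current),
    = kg·m²·s⁻³·A⁻².
Combining: Bq⁻²·Ω = s² · (kg·m²·s⁻³·A⁻²) = kg·m²·s⁻¹·A⁻².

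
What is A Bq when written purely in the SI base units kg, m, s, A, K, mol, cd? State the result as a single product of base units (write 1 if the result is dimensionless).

Bq = s⁻¹.
Combining: A·Bq = A · s⁻¹ = s⁻¹·A.

s⁻¹·A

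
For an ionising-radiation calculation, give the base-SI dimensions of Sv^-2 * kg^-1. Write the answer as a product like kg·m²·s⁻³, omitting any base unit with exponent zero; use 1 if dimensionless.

Sv = J/kg (equivalent dose = energy per mass),
    = m²·s⁻².
So Sv⁻² = m⁻⁴·s⁴.
Combining: Sv⁻²·kg⁻¹ = (m⁻⁴·s⁴) · kg⁻¹ = kg⁻¹·m⁻⁴·s⁴.

kg⁻¹·m⁻⁴·s⁴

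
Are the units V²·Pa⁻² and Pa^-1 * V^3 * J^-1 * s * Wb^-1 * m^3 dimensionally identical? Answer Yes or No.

Left side:
  V = W/A (potential = power per current),
      = kg·m²·s⁻³·A⁻¹.
  So V² = kg²·m⁴·s⁻⁶·A⁻².
  Pa = N/m² (pressure = force per area),
      = kg·m⁻¹·s⁻².
  So Pa⁻² = kg⁻²·m²·s⁴.
  Combining: V²·Pa⁻² = (kg²·m⁴·s⁻⁶·A⁻²) · (kg⁻²·m²·s⁴) = m⁶·s⁻²·A⁻².
Right side:
  Pa = kg·m⁻¹·s⁻².
  So Pa⁻¹ = kg⁻¹·m·s².
  V = kg·m²·s⁻³·A⁻¹.
  So V³ = kg³·m⁶·s⁻⁹·A⁻³.
  J = kg·m²·s⁻².
  So J⁻¹ = kg⁻¹·m⁻²·s².
  Wb = kg·m²·s⁻²·A⁻¹.
  So Wb⁻¹ = kg⁻¹·m⁻²·s²·A.
  Combining: Pa⁻¹·V³·J⁻¹·s·Wb⁻¹·m³ = (kg⁻¹·m·s²) · (kg³·m⁶·s⁻⁹·A⁻³) · (kg⁻¹·m⁻²·s²) · s · (kg⁻¹·m⁻²·s²·A) · m³ = m⁶·s⁻²·A⁻².
Both reduce to m⁶·s⁻²·A⁻².

Yes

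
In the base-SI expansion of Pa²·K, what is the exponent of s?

-4

Pa = kg·m⁻¹·s⁻².
So Pa² = kg²·m⁻²·s⁻⁴.
Combining: Pa²·K = (kg²·m⁻²·s⁻⁴) · K = kg²·m⁻²·s⁻⁴·K.
The exponent of s is -4.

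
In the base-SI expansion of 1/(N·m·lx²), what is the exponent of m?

N = kg·m·s⁻².
So N⁻¹ = kg⁻¹·m⁻¹·s².
lx = m⁻²·cd.
So lx⁻² = m⁴·cd⁻².
Combining: N⁻¹·m⁻¹·lx⁻² = (kg⁻¹·m⁻¹·s²) · m⁻¹ · (m⁴·cd⁻²) = kg⁻¹·m²·s²·cd⁻².
The exponent of m is 2.

2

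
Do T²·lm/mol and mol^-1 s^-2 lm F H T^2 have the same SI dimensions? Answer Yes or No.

Yes

Left side:
  T = Wb/m² (flux density = flux per area),
      = kg·s⁻²·A⁻¹.
  So T² = kg²·s⁻⁴·A⁻².
  lm = cd·sr = cd (luminous flux; sr is dimensionless).
  Combining: T²·lm·mol⁻¹ = (kg²·s⁻⁴·A⁻²) · cd · mol⁻¹ = kg²·s⁻⁴·A⁻²·mol⁻¹·cd.
Right side:
  lm = cd·sr = cd (luminous flux; sr is dimensionless).
  F = C/V (capacitance = charge per voltage),
      = A·s/(kg·m²·s⁻³·A⁻¹) (substituting C and V),
      = kg⁻¹·m⁻²·s⁴·A².
  H = Wb/A (inductance = flux per current),
      = kg·m²·s⁻²·A⁻².
  T = Wb/m² (flux density = flux per area),
      = kg·s⁻²·A⁻¹.
  So T² = kg²·s⁻⁴·A⁻².
  Combining: mol⁻¹·s⁻²·lm·F·H·T² = mol⁻¹ · s⁻² · cd · (kg⁻¹·m⁻²·s⁴·A²) · (kg·m²·s⁻²·A⁻²) · (kg²·s⁻⁴·A⁻²) = kg²·s⁻⁴·A⁻²·mol⁻¹·cd.
Both reduce to kg²·s⁻⁴·A⁻²·mol⁻¹·cd.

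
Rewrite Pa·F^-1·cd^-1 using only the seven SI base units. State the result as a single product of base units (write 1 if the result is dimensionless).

kg²·m·s⁻⁶·A⁻²·cd⁻¹

Pa = N/m² (pressure = force per area),
    = kg·m⁻¹·s⁻².
F = C/V (capacitance = charge per voltage),
    = A·s/(kg·m²·s⁻³·A⁻¹) (substituting C and V),
    = kg⁻¹·m⁻²·s⁴·A².
So F⁻¹ = kg·m²·s⁻⁴·A⁻².
Combining: Pa·F⁻¹·cd⁻¹ = (kg·m⁻¹·s⁻²) · (kg·m²·s⁻⁴·A⁻²) · cd⁻¹ = kg²·m·s⁻⁶·A⁻²·cd⁻¹.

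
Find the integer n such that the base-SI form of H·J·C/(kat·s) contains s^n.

kat = s⁻¹·mol.
So kat⁻¹ = s·mol⁻¹.
H = kg·m²·s⁻²·A⁻².
J = kg·m²·s⁻².
C = s·A.
Combining: kat⁻¹·H·J·s⁻¹·C = (s·mol⁻¹) · (kg·m²·s⁻²·A⁻²) · (kg·m²·s⁻²) · s⁻¹ · (s·A) = kg²·m⁴·s⁻³·A⁻¹·mol⁻¹.
The exponent of s is -3.

-3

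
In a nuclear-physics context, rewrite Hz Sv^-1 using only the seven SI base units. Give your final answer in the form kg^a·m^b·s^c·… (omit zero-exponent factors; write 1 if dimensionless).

Hz = s⁻¹.
Sv = m²·s⁻².
So Sv⁻¹ = m⁻²·s².
Combining: Hz·Sv⁻¹ = s⁻¹ · (m⁻²·s²) = m⁻²·s.

m⁻²·s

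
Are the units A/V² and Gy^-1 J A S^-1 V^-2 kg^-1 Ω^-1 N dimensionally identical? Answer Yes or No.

No

Left side:
  V = W/A (potential = power per current),
      = kg·m²·s⁻³·A⁻¹.
  So V⁻² = kg⁻²·m⁻⁴·s⁶·A².
  Combining: V⁻²·A = (kg⁻²·m⁻⁴·s⁶·A²) · A = kg⁻²·m⁻⁴·s⁶·A³.
Right side:
  Gy = m²·s⁻².
  So Gy⁻¹ = m⁻²·s².
  J = kg·m²·s⁻².
  S = kg⁻¹·m⁻²·s³·A².
  So S⁻¹ = kg·m²·s⁻³·A⁻².
  V = kg·m²·s⁻³·A⁻¹.
  So V⁻² = kg⁻²·m⁻⁴·s⁶·A².
  Ω = kg·m²·s⁻³·A⁻².
  So Ω⁻¹ = kg⁻¹·m⁻²·s³·A².
  N = kg·m·s⁻².
  Combining: Gy⁻¹·J·A·S⁻¹·V⁻²·kg⁻¹·Ω⁻¹·N = (m⁻²·s²) · (kg·m²·s⁻²) · A · (kg·m²·s⁻³·A⁻²) · (kg⁻²·m⁻⁴·s⁶·A²) · kg⁻¹ · (kg⁻¹·m⁻²·s³·A²) · (kg·m·s⁻²) = kg⁻¹·m⁻³·s⁴·A³.
Left is kg⁻²·m⁻⁴·s⁶·A³; right is kg⁻¹·m⁻³·s⁴·A³ — different.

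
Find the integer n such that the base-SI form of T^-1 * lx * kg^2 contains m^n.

-2

T = kg·s⁻²·A⁻¹.
So T⁻¹ = kg⁻¹·s²·A.
lx = m⁻²·cd.
Combining: T⁻¹·lx·kg² = (kg⁻¹·s²·A) · (m⁻²·cd) · kg² = kg·m⁻²·s²·A·cd.
The exponent of m is -2.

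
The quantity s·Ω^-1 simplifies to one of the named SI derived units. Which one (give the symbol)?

Ω = kg·m²·s⁻³·A⁻².
So Ω⁻¹ = kg⁻¹·m⁻²·s³·A².
Combining: s·Ω⁻¹ = s · (kg⁻¹·m⁻²·s³·A²) = kg⁻¹·m⁻²·s⁴·A².
kg⁻¹·m⁻²·s⁴·A² is the base-SI form of the farad.

F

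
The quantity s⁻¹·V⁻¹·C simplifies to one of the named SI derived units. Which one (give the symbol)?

V = W/A (potential = power per current),
    = kg·m²·s⁻³·A⁻¹.
So V⁻¹ = kg⁻¹·m⁻²·s³·A.
C = A·s = s·A (charge = current × time).
Combining: s⁻¹·V⁻¹·C = s⁻¹ · (kg⁻¹·m⁻²·s³·A) · (s·A) = kg⁻¹·m⁻²·s³·A².
kg⁻¹·m⁻²·s³·A² is the base-SI form of the siemens.

S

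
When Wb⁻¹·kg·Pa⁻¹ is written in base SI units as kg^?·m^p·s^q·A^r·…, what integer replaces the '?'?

Wb = V·s (flux: a volt is a weber per second),
    = kg·m²·s⁻²·A⁻¹.
So Wb⁻¹ = kg⁻¹·m⁻²·s²·A.
Pa = N/m² (pressure = force per area),
    = kg·m⁻¹·s⁻².
So Pa⁻¹ = kg⁻¹·m·s².
Combining: Wb⁻¹·kg·Pa⁻¹ = (kg⁻¹·m⁻²·s²·A) · kg · (kg⁻¹·m·s²) = kg⁻¹·m⁻¹·s⁴·A.
The exponent of kg is -1.

-1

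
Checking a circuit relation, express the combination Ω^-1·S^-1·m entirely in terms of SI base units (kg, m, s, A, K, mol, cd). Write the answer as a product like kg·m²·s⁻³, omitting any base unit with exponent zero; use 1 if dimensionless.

Ω = kg·m²·s⁻³·A⁻².
So Ω⁻¹ = kg⁻¹·m⁻²·s³·A².
S = kg⁻¹·m⁻²·s³·A².
So S⁻¹ = kg·m²·s⁻³·A⁻².
Combining: Ω⁻¹·S⁻¹·m = (kg⁻¹·m⁻²·s³·A²) · (kg·m²·s⁻³·A⁻²) · m = m.

m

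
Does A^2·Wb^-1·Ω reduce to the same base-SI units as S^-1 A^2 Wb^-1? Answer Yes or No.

Yes

Left side:
  Wb = V·s (flux: a volt is a weber per second),
      = kg·m²·s⁻²·A⁻¹.
  So Wb⁻¹ = kg⁻¹·m⁻²·s²·A.
  Ω = V/A (resistance = voltage per current),
      = kg·m²·s⁻³·A⁻².
  Combining: A²·Wb⁻¹·Ω = A² · (kg⁻¹·m⁻²·s²·A) · (kg·m²·s⁻³·A⁻²) = s⁻¹·A.
Right side:
  S = 1/Ω (conductance is reciprocal resistance),
      = kg⁻¹·m⁻²·s³·A².
  So S⁻¹ = kg·m²·s⁻³·A⁻².
  Wb = V·s (flux: a volt is a weber per second),
      = kg·m²·s⁻²·A⁻¹.
  So Wb⁻¹ = kg⁻¹·m⁻²·s²·A.
  Combining: S⁻¹·A²·Wb⁻¹ = (kg·m²·s⁻³·A⁻²) · A² · (kg⁻¹·m⁻²·s²·A) = s⁻¹·A.
Both reduce to s⁻¹·A.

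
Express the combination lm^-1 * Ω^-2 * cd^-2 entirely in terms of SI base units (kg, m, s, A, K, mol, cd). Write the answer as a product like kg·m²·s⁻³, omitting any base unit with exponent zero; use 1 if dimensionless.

lm = cd.
So lm⁻¹ = cd⁻¹.
Ω = kg·m²·s⁻³·A⁻².
So Ω⁻² = kg⁻²·m⁻⁴·s⁶·A⁴.
Combining: lm⁻¹·Ω⁻²·cd⁻² = cd⁻¹ · (kg⁻²·m⁻⁴·s⁶·A⁴) · cd⁻² = kg⁻²·m⁻⁴·s⁶·A⁴·cd⁻³.

kg⁻²·m⁻⁴·s⁶·A⁴·cd⁻³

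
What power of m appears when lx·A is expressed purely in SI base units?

-2

lx = m⁻²·cd.
Combining: lx·A = (m⁻²·cd) · A = m⁻²·A·cd.
The exponent of m is -2.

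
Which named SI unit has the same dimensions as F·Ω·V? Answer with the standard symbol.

F = kg⁻¹·m⁻²·s⁴·A².
Ω = kg·m²·s⁻³·A⁻².
V = kg·m²·s⁻³·A⁻¹.
Combining: F·Ω·V = (kg⁻¹·m⁻²·s⁴·A²) · (kg·m²·s⁻³·A⁻²) · (kg·m²·s⁻³·A⁻¹) = kg·m²·s⁻²·A⁻¹.
kg·m²·s⁻²·A⁻¹ is the base-SI form of the weber.

Wb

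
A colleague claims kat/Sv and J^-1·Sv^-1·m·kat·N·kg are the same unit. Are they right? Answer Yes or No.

No

Left side:
  kat = s⁻¹·mol.
  Sv = m²·s⁻².
  So Sv⁻¹ = m⁻²·s².
  Combining: kat·Sv⁻¹ = (s⁻¹·mol) · (m⁻²·s²) = m⁻²·s·mol.
Right side:
  J = kg·m²·s⁻².
  So J⁻¹ = kg⁻¹·m⁻²·s².
  Sv = m²·s⁻².
  So Sv⁻¹ = m⁻²·s².
  kat = s⁻¹·mol.
  N = kg·m·s⁻².
  Combining: J⁻¹·Sv⁻¹·m·kat·N·kg = (kg⁻¹·m⁻²·s²) · (m⁻²·s²) · m · (s⁻¹·mol) · (kg·m·s⁻²) · kg = kg·m⁻²·s·mol.
Left is m⁻²·s·mol; right is kg·m⁻²·s·mol — different.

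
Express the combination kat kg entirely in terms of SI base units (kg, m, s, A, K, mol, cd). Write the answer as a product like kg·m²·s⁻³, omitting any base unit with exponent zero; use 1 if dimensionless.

kg·s⁻¹·mol

kat = mol/s = s⁻¹·mol (catalytic activity).
Combining: kat·kg = (s⁻¹·mol) · kg = kg·s⁻¹·mol.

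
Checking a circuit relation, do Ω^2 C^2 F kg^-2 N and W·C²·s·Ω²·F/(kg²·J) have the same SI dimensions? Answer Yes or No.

Left side:
  Ω = V/A (resistance = voltage per current),
      = kg·m²·s⁻³·A⁻².
  So Ω² = kg²·m⁴·s⁻⁶·A⁻⁴.
  C = A·s = s·A (charge = current × time).
  So C² = s²·A².
  F = C/V (capacitance = charge per voltage),
      = A·s/(kg·m²·s⁻³·A⁻¹) (substituting C and V),
      = kg⁻¹·m⁻²·s⁴·A².
  N = kg·m/s² = kg·m·s⁻² (force = mass × acceleration).
  Combining: Ω²·C²·F·kg⁻²·N = (kg²·m⁴·s⁻⁶·A⁻⁴) · (s²·A²) · (kg⁻¹·m⁻²·s⁴·A²) · kg⁻² · (kg·m·s⁻²) = m³·s⁻².
Right side:
  W = kg·m²·s⁻³.
  C = s·A.
  So C² = s²·A².
  J = kg·m²·s⁻².
  So J⁻¹ = kg⁻¹·m⁻²·s².
  Ω = kg·m²·s⁻³·A⁻².
  So Ω² = kg²·m⁴·s⁻⁶·A⁻⁴.
  F = kg⁻¹·m⁻²·s⁴·A².
  Combining: W·kg⁻²·C²·J⁻¹·s·Ω²·F = (kg·m²·s⁻³) · kg⁻² · (s²·A²) · (kg⁻¹·m⁻²·s²) · s · (kg²·m⁴·s⁻⁶·A⁻⁴) · (kg⁻¹·m⁻²·s⁴·A²) = kg⁻¹·m².
Left is m³·s⁻²; right is kg⁻¹·m² — different.

No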